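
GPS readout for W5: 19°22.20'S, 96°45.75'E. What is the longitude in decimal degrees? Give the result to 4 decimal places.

96° + 45.75′/60 = 96 + 0.76250 = 96.7625°

96.7625°E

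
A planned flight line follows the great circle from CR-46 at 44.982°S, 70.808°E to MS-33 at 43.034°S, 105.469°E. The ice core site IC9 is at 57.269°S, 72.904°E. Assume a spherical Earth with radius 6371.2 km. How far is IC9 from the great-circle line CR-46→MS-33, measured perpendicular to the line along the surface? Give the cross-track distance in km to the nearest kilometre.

1337 km

δ₁₃ = central angle CR-46→IC9 = 0.215648 rad  (haversine)
θ₁₃ = bearing CR-46→IC9 = 174.697°,  θ₁₂ = bearing CR-46→MS-33 = 97.903°
dₓₜ = R·arcsin(sin δ₁₃ · sin(θ₁₃ − θ₁₂)) = 6371.2·arcsin(0.21398·sin(76.794°)) = 1337.053 km
|dₓₜ| = 1337.053 km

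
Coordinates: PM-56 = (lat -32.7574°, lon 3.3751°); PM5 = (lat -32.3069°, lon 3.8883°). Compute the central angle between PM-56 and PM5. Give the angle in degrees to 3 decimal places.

0.625°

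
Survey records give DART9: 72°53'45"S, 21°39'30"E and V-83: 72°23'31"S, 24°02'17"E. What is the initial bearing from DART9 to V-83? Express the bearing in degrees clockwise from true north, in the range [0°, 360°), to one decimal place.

55.8°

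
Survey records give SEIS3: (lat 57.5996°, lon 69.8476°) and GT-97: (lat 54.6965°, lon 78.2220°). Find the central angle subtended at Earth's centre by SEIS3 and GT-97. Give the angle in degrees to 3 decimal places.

Δφ = -2.9031°,  Δλ = 8.3744°
a = sin²(Δφ/2) + cos φ₁ cos φ₂ sin²(Δλ/2) = 0.002293
c = 2·arcsin(√a) = 0.095798 rad = 5.4888°

5.489°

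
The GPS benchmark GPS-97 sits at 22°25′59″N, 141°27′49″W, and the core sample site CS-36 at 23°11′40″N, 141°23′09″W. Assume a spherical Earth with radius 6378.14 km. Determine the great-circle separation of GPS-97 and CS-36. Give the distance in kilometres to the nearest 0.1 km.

GPS-97: φ = +22.43306°, λ = -141.46361°
CS-36: φ = +23.19444°, λ = -141.38583°
Δφ = 0.7614°,  Δλ = 0.0778°
a = sin²(Δφ/2) + cos φ₁ cos φ₂ sin²(Δλ/2) = 0.000045
c = 2·arcsin(√a) = 0.013348 rad = 0.7648°
d = R·c = 6378.14 × 0.013348 = 85.1 km

85.1 km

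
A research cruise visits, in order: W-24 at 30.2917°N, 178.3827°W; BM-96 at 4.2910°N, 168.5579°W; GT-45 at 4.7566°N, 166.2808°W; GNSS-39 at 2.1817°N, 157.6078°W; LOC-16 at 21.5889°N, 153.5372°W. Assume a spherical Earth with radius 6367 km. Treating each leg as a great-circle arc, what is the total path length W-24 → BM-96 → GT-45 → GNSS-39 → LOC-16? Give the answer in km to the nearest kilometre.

W-24→BM-96: c = 0.481803 rad, d = 3067.64 km
BM-96→GT-45: c = 0.040444 rad, d = 257.51 km
GT-45→GNSS-39: c = 0.157624 rad, d = 1003.59 km
GNSS-39→LOC-16: c = 0.345705 rad, d = 2201.10 km
Total = 3067.64 + 257.51 + 1003.59 + 2201.10 = 6529.84 km

6530 km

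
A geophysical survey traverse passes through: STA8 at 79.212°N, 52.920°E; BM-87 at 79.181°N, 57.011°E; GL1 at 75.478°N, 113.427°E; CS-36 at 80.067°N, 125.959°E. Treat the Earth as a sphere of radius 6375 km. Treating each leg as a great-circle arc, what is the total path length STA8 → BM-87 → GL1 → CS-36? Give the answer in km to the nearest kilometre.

STA8→BM-87: c = 0.013392 rad, d = 85.37 km
BM-87→GL1: c = 0.215450 rad, d = 1373.49 km
GL1→CS-36: c = 0.092079 rad, d = 587.00 km
Total = 85.37 + 1373.49 + 587.00 = 2045.87 km

2046 km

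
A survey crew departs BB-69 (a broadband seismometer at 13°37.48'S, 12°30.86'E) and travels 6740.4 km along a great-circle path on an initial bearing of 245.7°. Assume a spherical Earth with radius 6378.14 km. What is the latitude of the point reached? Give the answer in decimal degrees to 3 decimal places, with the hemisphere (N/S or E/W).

27.650°S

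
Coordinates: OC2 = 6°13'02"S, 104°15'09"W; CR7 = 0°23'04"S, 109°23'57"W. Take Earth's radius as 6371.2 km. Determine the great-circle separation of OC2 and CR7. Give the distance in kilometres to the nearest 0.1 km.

864.2 km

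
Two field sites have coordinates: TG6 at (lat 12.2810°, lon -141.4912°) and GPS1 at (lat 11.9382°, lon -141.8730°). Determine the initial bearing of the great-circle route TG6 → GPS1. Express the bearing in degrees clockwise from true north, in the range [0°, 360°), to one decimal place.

Δλ = -0.3818°
y = sin Δλ · cos φ₂ = -0.006519
x = cos φ₁ sin φ₂ − sin φ₁ cos φ₂ cos Δλ = -0.005978
θ = atan2(y, x) = -132.5206° → 227.4794° (mod 360°)

227.5°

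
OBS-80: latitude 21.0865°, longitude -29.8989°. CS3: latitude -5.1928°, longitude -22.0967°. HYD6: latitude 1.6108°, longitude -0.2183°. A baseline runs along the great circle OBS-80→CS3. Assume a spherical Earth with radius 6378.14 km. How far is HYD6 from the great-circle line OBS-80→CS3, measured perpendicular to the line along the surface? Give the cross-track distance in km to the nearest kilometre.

2548 km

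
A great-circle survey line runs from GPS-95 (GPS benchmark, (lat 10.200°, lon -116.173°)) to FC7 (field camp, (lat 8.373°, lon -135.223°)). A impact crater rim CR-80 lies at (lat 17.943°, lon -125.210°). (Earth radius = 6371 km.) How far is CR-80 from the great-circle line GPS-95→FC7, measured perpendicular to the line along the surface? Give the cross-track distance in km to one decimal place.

δ₁₃ = central angle GPS-95→CR-80 = 0.204021 rad  (haversine)
θ₁₃ = bearing GPS-95→CR-80 = 312.477°,  θ₁₂ = bearing GPS-95→FC7 = 266.052°
dₓₜ = R·arcsin(sin δ₁₃ · sin(θ₁₃ − θ₁₂)) = 6371·arcsin(0.20261·sin(46.425°)) = 938.561 km
|dₓₜ| = 938.561 km

938.6 km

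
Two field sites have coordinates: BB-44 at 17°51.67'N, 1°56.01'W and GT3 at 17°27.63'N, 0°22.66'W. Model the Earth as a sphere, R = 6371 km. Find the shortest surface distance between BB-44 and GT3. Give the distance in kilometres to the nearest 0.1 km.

170.8 km

BB-44: φ = +17.86117°, λ = -1.93350°
GT3: φ = +17.46050°, λ = -0.37767°
Δφ = -0.4007°,  Δλ = 1.5558°
a = sin²(Δφ/2) + cos φ₁ cos φ₂ sin²(Δλ/2) = 0.000180
c = 2·arcsin(√a) = 0.026803 rad = 1.5357°
d = R·c = 6371 × 0.026803 = 170.8 km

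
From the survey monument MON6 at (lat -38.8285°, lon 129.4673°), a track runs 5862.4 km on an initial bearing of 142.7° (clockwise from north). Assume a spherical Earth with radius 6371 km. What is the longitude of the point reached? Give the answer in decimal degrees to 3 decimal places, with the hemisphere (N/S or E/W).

149.372°W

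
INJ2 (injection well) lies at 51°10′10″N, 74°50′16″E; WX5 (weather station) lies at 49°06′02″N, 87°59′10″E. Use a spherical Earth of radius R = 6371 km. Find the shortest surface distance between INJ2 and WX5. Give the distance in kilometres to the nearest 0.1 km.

963.5 km

INJ2: φ = +51.16944°, λ = +74.83778°
WX5: φ = +49.10056°, λ = +87.98611°
Δφ = -2.0689°,  Δλ = 13.1483°
a = sin²(Δφ/2) + cos φ₁ cos φ₂ sin²(Δλ/2) = 0.005707
c = 2·arcsin(√a) = 0.151234 rad = 8.6651°
d = R·c = 6371 × 0.151234 = 963.5 km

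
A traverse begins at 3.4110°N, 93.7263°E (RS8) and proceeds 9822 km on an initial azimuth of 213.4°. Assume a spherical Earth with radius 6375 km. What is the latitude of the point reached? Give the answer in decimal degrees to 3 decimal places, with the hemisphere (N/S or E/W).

56.222°S

δ = d/R = 9822/6375 = 1.540706 rad
φ₂ = arcsin(sin φ₁ cos δ + cos φ₁ sin δ cos θ)
   = arcsin(0.05950·0.03009 + 0.99823·0.99955·-0.83485) = -56.22237°
λ₂ = λ₁ + atan2(sin θ sin δ cos φ₁, cos δ − sin φ₁ sin φ₂) = 11.96632°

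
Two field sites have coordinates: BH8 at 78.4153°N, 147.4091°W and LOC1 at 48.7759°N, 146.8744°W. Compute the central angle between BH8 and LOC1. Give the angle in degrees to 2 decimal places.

29.64°

Δφ = -29.6394°,  Δλ = 0.5347°
a = sin²(Δφ/2) + cos φ₁ cos φ₂ sin²(Δλ/2) = 0.065425
c = 2·arcsin(√a) = 0.517317 rad = 29.6401°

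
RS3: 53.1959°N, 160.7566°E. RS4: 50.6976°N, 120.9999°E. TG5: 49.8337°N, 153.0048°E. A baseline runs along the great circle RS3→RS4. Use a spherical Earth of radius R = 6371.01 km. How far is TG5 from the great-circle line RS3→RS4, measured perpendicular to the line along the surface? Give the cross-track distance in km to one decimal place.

437.6 km

δ₁₃ = central angle RS3→TG5 = 0.102538 rad  (haversine)
θ₁₃ = bearing RS3→TG5 = 238.207°,  θ₁₂ = bearing RS3→RS4 = 280.309°
dₓₜ = R·arcsin(sin δ₁₃ · sin(θ₁₃ − θ₁₂)) = 6371.01·arcsin(0.10236·sin(-42.103°)) = -437.569 km
|dₓₜ| = 437.569 km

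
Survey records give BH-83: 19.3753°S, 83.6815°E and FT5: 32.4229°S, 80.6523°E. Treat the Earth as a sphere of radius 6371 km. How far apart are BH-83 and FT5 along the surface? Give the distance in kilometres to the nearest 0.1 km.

1481.9 km

Δφ = -13.0476°,  Δλ = -3.0292°
a = sin²(Δφ/2) + cos φ₁ cos φ₂ sin²(Δλ/2) = 0.013465
c = 2·arcsin(√a) = 0.232601 rad = 13.3270°
d = R·c = 6371 × 0.232601 = 1481.9 km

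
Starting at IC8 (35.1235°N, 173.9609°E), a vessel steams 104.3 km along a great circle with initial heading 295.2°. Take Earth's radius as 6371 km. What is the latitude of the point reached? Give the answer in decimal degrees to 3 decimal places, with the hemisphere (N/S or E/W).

35.518°N

δ = d/R = 104.3/6371 = 0.016371 rad
φ₂ = arcsin(sin φ₁ cos δ + cos φ₁ sin δ cos θ)
   = arcsin(0.57534·0.99987 + 0.81791·0.01637·0.42578) = 35.51842°
λ₂ = λ₁ + atan2(sin θ sin δ cos φ₁, cos δ − sin φ₁ sin φ₂) = 172.91814°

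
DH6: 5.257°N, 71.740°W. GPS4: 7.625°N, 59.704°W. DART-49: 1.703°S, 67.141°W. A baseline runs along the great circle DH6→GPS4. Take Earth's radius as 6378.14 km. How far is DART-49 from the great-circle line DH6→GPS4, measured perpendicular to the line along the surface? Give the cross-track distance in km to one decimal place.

δ₁₃ = central angle DH6→DART-49 = 0.145550 rad  (haversine)
θ₁₃ = bearing DH6→DART-49 = 146.455°,  θ₁₂ = bearing DH6→GPS4 = 78.164°
dₓₜ = R·arcsin(sin δ₁₃ · sin(θ₁₃ − θ₁₂)) = 6378.14·arcsin(0.14504·sin(68.291°)) = 862.079 km
|dₓₜ| = 862.079 km

862.1 km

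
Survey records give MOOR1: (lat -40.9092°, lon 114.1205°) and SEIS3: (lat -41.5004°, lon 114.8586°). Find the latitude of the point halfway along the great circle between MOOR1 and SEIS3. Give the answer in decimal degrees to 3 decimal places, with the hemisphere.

Bx = cos φ₂ cos Δλ = 0.748889,  By = cos φ₂ sin Δλ = 0.009648
φₘ = atan2(sin φ₁ + sin φ₂, √((cos φ₁ + Bx)² + By²)) = -41.20539°
λₘ = λ₁ + atan2(By, cos φ₁ + Bx) = 114.48788°

41.205°S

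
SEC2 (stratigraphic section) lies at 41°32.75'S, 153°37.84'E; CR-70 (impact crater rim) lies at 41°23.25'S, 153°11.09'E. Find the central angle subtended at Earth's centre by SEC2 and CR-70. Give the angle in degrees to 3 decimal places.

0.370°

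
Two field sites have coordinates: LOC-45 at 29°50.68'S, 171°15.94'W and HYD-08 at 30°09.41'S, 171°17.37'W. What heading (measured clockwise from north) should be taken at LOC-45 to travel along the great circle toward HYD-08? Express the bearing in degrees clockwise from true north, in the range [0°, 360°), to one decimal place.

183.8°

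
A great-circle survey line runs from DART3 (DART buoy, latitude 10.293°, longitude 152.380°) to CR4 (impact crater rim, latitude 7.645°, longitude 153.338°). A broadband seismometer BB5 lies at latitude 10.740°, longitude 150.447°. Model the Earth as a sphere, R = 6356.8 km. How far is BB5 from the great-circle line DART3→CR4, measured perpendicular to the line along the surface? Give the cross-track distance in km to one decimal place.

181.3 km

δ₁₃ = central angle DART3→BB5 = 0.034075 rad  (haversine)
θ₁₃ = bearing DART3→BB5 = 283.410°,  θ₁₂ = bearing DART3→CR4 = 160.258°
dₓₜ = R·arcsin(sin δ₁₃ · sin(θ₁₃ − θ₁₂)) = 6356.8·arcsin(0.03407·sin(123.152°)) = 181.341 km
|dₓₜ| = 181.341 km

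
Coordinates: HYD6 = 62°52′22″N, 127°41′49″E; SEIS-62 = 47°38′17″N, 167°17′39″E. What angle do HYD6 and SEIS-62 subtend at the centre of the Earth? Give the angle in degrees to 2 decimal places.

HYD6: φ = +62.87278°, λ = +127.69694°
SEIS-62: φ = +47.63806°, λ = +167.29417°
Δφ = -15.2347°,  Δλ = 39.5972°
a = sin²(Δφ/2) + cos φ₁ cos φ₂ sin²(Δλ/2) = 0.052820
c = 2·arcsin(√a) = 0.463797 rad = 26.5736°

26.57°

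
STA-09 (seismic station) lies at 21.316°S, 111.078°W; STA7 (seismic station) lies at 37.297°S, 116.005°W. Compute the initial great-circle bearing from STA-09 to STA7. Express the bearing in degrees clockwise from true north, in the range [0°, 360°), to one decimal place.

193.9°

Δλ = -4.9270°
y = sin Δλ · cos φ₂ = -0.068323
x = cos φ₁ sin φ₂ − sin φ₁ cos φ₂ cos Δλ = -0.276387
θ = atan2(y, x) = -166.1148° → 193.8852° (mod 360°)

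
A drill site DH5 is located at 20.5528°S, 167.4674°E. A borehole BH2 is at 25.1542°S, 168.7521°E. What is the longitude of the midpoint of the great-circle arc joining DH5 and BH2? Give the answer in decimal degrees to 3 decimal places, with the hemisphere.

168.099°E

Bx = cos φ₂ cos Δλ = 0.904940,  By = cos φ₂ sin Δλ = 0.020294
φₘ = atan2(sin φ₁ + sin φ₂, √((cos φ₁ + Bx)² + By²)) = -22.85479°
λₘ = λ₁ + atan2(By, cos φ₁ + Bx) = 168.09887°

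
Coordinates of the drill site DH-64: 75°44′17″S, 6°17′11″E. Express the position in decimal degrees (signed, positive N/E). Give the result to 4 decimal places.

lat: 75.7381° S → -75.7381°
lon: 6.2864° E → +6.2864°

-75.7381°, +6.2864°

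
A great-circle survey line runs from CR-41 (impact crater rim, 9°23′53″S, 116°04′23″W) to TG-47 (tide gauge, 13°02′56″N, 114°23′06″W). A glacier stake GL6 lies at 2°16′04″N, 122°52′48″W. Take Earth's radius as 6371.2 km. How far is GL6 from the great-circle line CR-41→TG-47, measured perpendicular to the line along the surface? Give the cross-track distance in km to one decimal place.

851.0 km

CR-41: φ = -9.39806°, λ = -116.07306°
TG-47: φ = +13.04889°, λ = -114.38500°
GL6: φ = +2.26778°, λ = -122.88000°
δ₁₃ = central angle CR-41→GL6 = 0.235513 rad  (haversine)
θ₁₃ = bearing CR-41→GL6 = 329.500°,  θ₁₂ = bearing CR-41→TG-47 = 4.299°
dₓₜ = R·arcsin(sin δ₁₃ · sin(θ₁₃ − θ₁₂)) = 6371.2·arcsin(0.23334·sin(325.201°)) = -850.975 km
|dₓₜ| = 850.975 km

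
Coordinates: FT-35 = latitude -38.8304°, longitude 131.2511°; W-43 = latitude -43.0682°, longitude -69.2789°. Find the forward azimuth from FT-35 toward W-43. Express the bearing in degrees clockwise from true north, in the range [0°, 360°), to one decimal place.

165.1°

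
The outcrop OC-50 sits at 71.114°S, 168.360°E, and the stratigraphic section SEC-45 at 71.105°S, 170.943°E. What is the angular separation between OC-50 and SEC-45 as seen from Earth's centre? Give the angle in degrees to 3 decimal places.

0.836°

Δφ = 0.0090°,  Δλ = 2.5830°
a = sin²(Δφ/2) + cos φ₁ cos φ₂ sin²(Δλ/2) = 0.000053
c = 2·arcsin(√a) = 0.014595 rad = 0.8363°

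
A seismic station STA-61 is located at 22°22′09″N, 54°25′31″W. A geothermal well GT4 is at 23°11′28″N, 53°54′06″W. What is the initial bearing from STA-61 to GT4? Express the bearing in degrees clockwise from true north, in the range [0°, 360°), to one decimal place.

30.3°

STA-61: φ = +22.36917°, λ = -54.42528°
GT4: φ = +23.19111°, λ = -53.90167°
Δλ = 0.5236°
y = sin Δλ · cos φ₂ = 0.008400
x = cos φ₁ sin φ₂ − sin φ₁ cos φ₂ cos Δλ = 0.014360
θ = atan2(y, x) = 30.3268° → 30.3268° (mod 360°)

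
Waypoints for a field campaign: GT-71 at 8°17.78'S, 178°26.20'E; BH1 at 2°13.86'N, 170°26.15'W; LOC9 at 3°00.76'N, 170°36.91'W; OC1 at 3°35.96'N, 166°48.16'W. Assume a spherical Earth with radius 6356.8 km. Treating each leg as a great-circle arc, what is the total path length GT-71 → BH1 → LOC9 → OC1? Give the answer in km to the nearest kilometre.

2213 km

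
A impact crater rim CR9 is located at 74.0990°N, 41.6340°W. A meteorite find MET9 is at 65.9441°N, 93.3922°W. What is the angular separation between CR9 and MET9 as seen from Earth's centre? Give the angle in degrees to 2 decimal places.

18.68°

Δφ = -8.1549°,  Δλ = -51.7582°
a = sin²(Δφ/2) + cos φ₁ cos φ₂ sin²(Δλ/2) = 0.026332
c = 2·arcsin(√a) = 0.325984 rad = 18.6775°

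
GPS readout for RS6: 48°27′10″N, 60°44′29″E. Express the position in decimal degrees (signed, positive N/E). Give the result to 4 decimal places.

lat: 48.4528° N → +48.4528°
lon: 60.7414° E → +60.7414°

+48.4528°, +60.7414°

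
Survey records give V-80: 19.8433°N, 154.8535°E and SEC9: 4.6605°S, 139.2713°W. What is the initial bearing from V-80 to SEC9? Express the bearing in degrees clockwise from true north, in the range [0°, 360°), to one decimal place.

103.3°

Δλ = 65.8752°
y = sin Δλ · cos φ₂ = 0.909640
x = cos φ₁ sin φ₂ − sin φ₁ cos φ₂ cos Δλ = -0.214710
θ = atan2(y, x) = 103.2809° → 103.2809° (mod 360°)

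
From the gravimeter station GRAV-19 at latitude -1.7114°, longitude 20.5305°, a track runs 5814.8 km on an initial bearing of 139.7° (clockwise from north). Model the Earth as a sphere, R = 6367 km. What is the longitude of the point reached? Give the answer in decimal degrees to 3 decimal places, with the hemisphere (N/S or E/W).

61.341°E

δ = d/R = 5814.8/6367 = 0.913272 rad
φ₂ = arcsin(sin φ₁ cos δ + cos φ₁ sin δ cos θ)
   = arcsin(-0.02987·0.61116 + 0.99955·0.79151·-0.76267) = -38.43605°
λ₂ = λ₁ + atan2(sin θ sin δ cos φ₁, cos δ − sin φ₁ sin φ₂) = 61.34141°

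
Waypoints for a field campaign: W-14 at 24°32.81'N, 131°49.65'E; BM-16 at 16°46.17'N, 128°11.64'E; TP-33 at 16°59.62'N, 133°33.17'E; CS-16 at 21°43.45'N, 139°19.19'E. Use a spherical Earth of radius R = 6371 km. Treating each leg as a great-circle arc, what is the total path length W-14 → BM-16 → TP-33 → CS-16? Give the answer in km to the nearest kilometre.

2316 km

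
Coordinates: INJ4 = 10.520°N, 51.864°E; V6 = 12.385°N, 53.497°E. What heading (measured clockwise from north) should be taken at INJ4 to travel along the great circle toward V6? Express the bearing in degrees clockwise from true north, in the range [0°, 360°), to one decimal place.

Δλ = 1.6330°
y = sin Δλ · cos φ₂ = 0.027834
x = cos φ₁ sin φ₂ − sin φ₁ cos φ₂ cos Δλ = 0.032617
θ = atan2(y, x) = 40.4762° → 40.4762° (mod 360°)

40.5°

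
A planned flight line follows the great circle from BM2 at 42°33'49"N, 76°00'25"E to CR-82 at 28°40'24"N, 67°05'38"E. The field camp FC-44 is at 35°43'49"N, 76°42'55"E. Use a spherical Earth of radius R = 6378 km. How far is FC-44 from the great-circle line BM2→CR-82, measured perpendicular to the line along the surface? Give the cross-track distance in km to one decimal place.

BM2: φ = +42.56361°, λ = +76.00694°
CR-82: φ = +28.67333°, λ = +67.09389°
FC-44: φ = +35.73028°, λ = +76.71528°
δ₁₃ = central angle BM2→FC-44 = 0.119648 rad  (haversine)
θ₁₃ = bearing BM2→FC-44 = 175.177°,  θ₁₂ = bearing BM2→CR-82 = 210.271°
dₓₜ = R·arcsin(sin δ₁₃ · sin(θ₁₃ − θ₁₂)) = 6378·arcsin(0.11936·sin(-35.094°)) = -438.025 km
|dₓₜ| = 438.025 km

438.0 km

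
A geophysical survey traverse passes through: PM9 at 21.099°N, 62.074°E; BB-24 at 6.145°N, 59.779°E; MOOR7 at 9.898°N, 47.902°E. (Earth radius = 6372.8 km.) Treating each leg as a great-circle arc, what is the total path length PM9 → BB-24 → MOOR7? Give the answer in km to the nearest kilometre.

PM9→BB-24: c = 0.263865 rad, d = 1681.56 km
BB-24→MOOR7: c = 0.215419 rad, d = 1372.82 km
Total = 1681.56 + 1372.82 = 3054.38 km

3054 km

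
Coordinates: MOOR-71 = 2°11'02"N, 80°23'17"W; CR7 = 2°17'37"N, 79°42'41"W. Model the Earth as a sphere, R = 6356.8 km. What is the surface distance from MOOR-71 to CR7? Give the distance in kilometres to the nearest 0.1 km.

76.0 km

MOOR-71: φ = +2.18389°, λ = -80.38806°
CR7: φ = +2.29361°, λ = -79.71139°
Δφ = 0.1097°,  Δλ = 0.6767°
a = sin²(Δφ/2) + cos φ₁ cos φ₂ sin²(Δλ/2) = 0.000036
c = 2·arcsin(√a) = 0.011955 rad = 0.6850°
d = R·c = 6356.8 × 0.011955 = 76.0 km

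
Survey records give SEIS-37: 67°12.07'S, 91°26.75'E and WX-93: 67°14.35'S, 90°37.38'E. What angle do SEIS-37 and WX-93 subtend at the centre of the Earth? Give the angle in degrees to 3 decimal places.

SEIS-37: φ = -67.20117°, λ = +91.44583°
WX-93: φ = -67.23917°, λ = +90.62300°
Δφ = -0.0380°,  Δλ = -0.8228°
a = sin²(Δφ/2) + cos φ₁ cos φ₂ sin²(Δλ/2) = 0.000008
c = 2·arcsin(√a) = 0.005600 rad = 0.3208°

0.321°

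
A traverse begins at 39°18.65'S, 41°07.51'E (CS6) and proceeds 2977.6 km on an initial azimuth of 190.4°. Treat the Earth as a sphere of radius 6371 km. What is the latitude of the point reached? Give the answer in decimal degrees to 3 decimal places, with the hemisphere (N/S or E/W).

65.292°S

CS6: φ = -39.31083°, λ = +41.12517°
δ = d/R = 2977.6/6371 = 0.467368 rad
φ₂ = arcsin(sin φ₁ cos δ + cos φ₁ sin δ cos θ)
   = arcsin(-0.63353·0.89276 + 0.77372·0.45054·-0.98357) = -65.29196°
λ₂ = λ₁ + atan2(sin θ sin δ cos φ₁, cos δ − sin φ₁ sin φ₂) = 29.90535°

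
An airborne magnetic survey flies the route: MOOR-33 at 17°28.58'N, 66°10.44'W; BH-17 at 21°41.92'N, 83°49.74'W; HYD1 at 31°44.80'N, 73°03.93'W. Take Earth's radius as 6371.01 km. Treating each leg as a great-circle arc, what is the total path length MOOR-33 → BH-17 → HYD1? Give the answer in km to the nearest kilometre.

MOOR-33: φ = +17.47633°, λ = -66.17400°
BH-17: φ = +21.69867°, λ = -83.82900°
HYD1: φ = +31.74667°, λ = -73.06550°
MOOR-33→BH-17: c = 0.299299 rad, d = 1906.84 km
BH-17→HYD1: c = 0.242416 rad, d = 1544.44 km
Total = 1906.84 + 1544.44 = 3451.28 km

3451 km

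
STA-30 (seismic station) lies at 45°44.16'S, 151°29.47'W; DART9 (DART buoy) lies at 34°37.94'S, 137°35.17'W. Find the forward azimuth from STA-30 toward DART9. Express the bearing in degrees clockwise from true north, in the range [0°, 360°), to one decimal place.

STA-30: φ = -45.73600°, λ = -151.49117°
DART9: φ = -34.63233°, λ = -137.58617°
Δλ = 13.9050°
y = sin Δλ · cos φ₂ = 0.197733
x = cos φ₁ sin φ₂ − sin φ₁ cos φ₂ cos Δλ = 0.175317
θ = atan2(y, x) = 48.4387° → 48.4387° (mod 360°)

48.4°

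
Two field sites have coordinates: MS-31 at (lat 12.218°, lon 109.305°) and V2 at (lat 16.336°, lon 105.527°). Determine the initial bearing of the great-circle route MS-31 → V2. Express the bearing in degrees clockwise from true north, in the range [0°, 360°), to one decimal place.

Δλ = -3.7780°
y = sin Δλ · cos φ₂ = -0.063231
x = cos φ₁ sin φ₂ − sin φ₁ cos φ₂ cos Δλ = 0.072252
θ = atan2(y, x) = -41.1904° → 318.8096° (mod 360°)

318.8°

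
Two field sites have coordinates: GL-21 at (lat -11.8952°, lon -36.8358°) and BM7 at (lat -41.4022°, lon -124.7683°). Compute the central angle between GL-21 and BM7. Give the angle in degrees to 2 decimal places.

80.63°

Δφ = -29.5070°,  Δλ = -87.9325°
a = sin²(Δφ/2) + cos φ₁ cos φ₂ sin²(Δλ/2) = 0.418602
c = 2·arcsin(√a) = 1.407272 rad = 80.6307°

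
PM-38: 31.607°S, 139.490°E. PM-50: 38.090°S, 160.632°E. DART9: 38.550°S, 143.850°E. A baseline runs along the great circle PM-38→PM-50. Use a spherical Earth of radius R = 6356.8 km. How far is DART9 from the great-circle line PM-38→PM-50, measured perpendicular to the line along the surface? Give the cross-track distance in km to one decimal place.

δ₁₃ = central angle PM-38→DART9 = 0.136198 rad  (haversine)
θ₁₃ = bearing PM-38→DART9 = 154.031°,  θ₁₂ = bearing PM-38→PM-50 = 116.361°
dₓₜ = R·arcsin(sin δ₁₃ · sin(θ₁₃ − θ₁₂)) = 6356.8·arcsin(0.13578·sin(37.670°)) = 528.066 km
|dₓₜ| = 528.066 km

528.1 km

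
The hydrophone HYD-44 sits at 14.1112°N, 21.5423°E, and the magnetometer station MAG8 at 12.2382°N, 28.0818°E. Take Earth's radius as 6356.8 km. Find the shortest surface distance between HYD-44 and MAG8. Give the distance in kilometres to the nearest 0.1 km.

Δφ = -1.8730°,  Δλ = 6.5395°
a = sin²(Δφ/2) + cos φ₁ cos φ₂ sin²(Δλ/2) = 0.003350
c = 2·arcsin(√a) = 0.115831 rad = 6.6367°
d = R·c = 6356.8 × 0.115831 = 736.3 km

736.3 km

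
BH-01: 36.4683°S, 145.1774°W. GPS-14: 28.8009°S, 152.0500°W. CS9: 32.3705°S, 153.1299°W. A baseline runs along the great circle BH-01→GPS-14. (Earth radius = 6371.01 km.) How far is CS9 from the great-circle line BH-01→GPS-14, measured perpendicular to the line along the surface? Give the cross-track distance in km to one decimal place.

312.1 km

δ₁₃ = central angle BH-01→CS9 = 0.134924 rad  (haversine)
θ₁₃ = bearing BH-01→CS9 = 299.693°,  θ₁₂ = bearing BH-01→GPS-14 = 321.041°
dₓₜ = R·arcsin(sin δ₁₃ · sin(θ₁₃ − θ₁₂)) = 6371.01·arcsin(0.13451·sin(-21.348°)) = -312.103 km
|dₓₜ| = 312.103 km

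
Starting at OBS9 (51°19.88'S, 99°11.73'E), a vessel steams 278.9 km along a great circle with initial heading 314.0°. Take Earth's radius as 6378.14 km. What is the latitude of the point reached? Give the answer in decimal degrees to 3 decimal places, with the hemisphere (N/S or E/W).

49.557°S

OBS9: φ = -51.33133°, λ = +99.19550°
δ = d/R = 278.9/6378.14 = 0.043727 rad
φ₂ = arcsin(sin φ₁ cos δ + cos φ₁ sin δ cos θ)
   = arcsin(-0.78077·0.99904 + 0.62482·0.04371·0.69466) = -49.55709°
λ₂ = λ₁ + atan2(sin θ sin δ cos φ₁, cos δ − sin φ₁ sin φ₂) = 96.41703°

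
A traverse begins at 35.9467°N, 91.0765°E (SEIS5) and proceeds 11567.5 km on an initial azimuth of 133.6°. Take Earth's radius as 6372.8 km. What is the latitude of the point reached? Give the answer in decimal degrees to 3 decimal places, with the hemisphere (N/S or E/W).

δ = d/R = 11567.5/6372.8 = 1.815136 rad
φ₂ = arcsin(sin φ₁ cos δ + cos φ₁ sin δ cos θ)
   = arcsin(0.58703·-0.24192 + 0.80956·0.97030·-0.68962) = -43.13506°
λ₂ = λ₁ + atan2(sin θ sin δ cos φ₁, cos δ − sin φ₁ sin φ₂) = 165.41816°

43.135°S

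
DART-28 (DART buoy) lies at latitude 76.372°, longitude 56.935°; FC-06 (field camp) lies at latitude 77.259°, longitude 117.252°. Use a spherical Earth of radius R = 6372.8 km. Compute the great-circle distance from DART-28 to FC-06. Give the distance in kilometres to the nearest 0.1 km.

1466.2 km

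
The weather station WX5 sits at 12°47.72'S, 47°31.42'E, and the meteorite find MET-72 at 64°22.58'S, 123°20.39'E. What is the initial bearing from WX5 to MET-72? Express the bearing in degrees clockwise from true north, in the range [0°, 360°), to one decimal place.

153.9°

WX5: φ = -12.79533°, λ = +47.52367°
MET-72: φ = -64.37633°, λ = +123.33983°
Δλ = 75.8162°
y = sin Δλ · cos φ₂ = 0.419275
x = cos φ₁ sin φ₂ − sin φ₁ cos φ₂ cos Δλ = -0.855795
θ = atan2(y, x) = 153.8987° → 153.8987° (mod 360°)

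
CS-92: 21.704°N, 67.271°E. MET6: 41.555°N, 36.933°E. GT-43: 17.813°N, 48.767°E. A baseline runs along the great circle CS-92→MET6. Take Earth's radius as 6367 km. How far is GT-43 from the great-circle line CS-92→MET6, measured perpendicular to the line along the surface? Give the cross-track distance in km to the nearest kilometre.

δ₁₃ = central angle CS-92→GT-43 = 0.311208 rad  (haversine)
θ₁₃ = bearing CS-92→GT-43 = 260.667°,  θ₁₂ = bearing CS-92→MET6 = 314.962°
dₓₜ = R·arcsin(sin δ₁₃ · sin(θ₁₃ − θ₁₂)) = 6367·arcsin(0.30621·sin(-54.294°)) = -1599.937 km
|dₓₜ| = 1599.937 km

1600 km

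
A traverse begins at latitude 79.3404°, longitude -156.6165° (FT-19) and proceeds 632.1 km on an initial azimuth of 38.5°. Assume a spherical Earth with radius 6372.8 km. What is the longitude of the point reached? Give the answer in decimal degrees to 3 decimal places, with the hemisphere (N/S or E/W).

126.878°W

δ = d/R = 632.1/6372.8 = 0.099187 rad
φ₂ = arcsin(sin φ₁ cos δ + cos φ₁ sin δ cos θ)
   = arcsin(0.98274·0.99508 + 0.18497·0.09902·0.78261) = 82.86132°
λ₂ = λ₁ + atan2(sin θ sin δ cos φ₁, cos δ − sin φ₁ sin φ₂) = -126.87779°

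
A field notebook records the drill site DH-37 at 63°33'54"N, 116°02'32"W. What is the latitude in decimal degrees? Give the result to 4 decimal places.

63.5650°N

63° + 33′/60 + 54″/3600 = 63 + 0.55000 + 0.01500 = 63.5650°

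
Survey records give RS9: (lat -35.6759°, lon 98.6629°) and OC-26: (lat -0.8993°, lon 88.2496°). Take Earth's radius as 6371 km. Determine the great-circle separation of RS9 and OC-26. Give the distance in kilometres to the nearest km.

4014 km

Δφ = 34.7766°,  Δλ = -10.4133°
a = sin²(Δφ/2) + cos φ₁ cos φ₂ sin²(Δλ/2) = 0.095998
c = 2·arcsin(√a) = 0.630039 rad = 36.0986°
d = R·c = 6371 × 0.630039 = 4014.0 km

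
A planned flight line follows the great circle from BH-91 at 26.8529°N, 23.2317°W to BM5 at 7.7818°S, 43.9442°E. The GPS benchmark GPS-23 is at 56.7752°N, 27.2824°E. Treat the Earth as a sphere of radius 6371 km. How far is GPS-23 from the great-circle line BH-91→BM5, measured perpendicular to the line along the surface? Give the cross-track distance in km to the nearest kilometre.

4854 km

δ₁₃ = central angle BH-91→GPS-23 = 0.811089 rad  (haversine)
θ₁₃ = bearing BH-91→GPS-23 = 35.679°,  θ₁₂ = bearing BH-91→BM5 = 107.868°
dₓₜ = R·arcsin(sin δ₁₃ · sin(θ₁₃ − θ₁₂)) = 6371·arcsin(0.72504·sin(-72.189°)) = -4853.969 km
|dₓₜ| = 4853.969 km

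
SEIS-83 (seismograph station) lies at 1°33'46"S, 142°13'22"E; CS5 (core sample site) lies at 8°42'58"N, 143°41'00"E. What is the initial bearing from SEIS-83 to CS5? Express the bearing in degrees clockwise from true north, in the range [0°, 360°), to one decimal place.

SEIS-83: φ = -1.56278°, λ = +142.22278°
CS5: φ = +8.71611°, λ = +143.68333°
Δλ = 1.4606°
y = sin Δλ · cos φ₂ = 0.025194
x = cos φ₁ sin φ₂ − sin φ₁ cos φ₂ cos Δλ = 0.178431
θ = atan2(y, x) = 8.0370° → 8.0370° (mod 360°)

8.0°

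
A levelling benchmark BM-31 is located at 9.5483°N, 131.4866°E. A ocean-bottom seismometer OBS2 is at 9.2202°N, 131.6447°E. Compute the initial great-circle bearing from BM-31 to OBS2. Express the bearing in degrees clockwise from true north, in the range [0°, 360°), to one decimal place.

Δλ = 0.1581°
y = sin Δλ · cos φ₂ = 0.002724
x = cos φ₁ sin φ₂ − sin φ₁ cos φ₂ cos Δλ = -0.005726
θ = atan2(y, x) = 154.5599° → 154.5599° (mod 360°)

154.6°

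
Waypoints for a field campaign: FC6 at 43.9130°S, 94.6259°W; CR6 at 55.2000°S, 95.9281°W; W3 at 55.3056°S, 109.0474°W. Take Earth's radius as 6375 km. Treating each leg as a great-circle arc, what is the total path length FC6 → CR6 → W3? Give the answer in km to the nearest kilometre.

FC6→CR6: c = 0.197537 rad, d = 1259.30 km
CR6→W3: c = 0.130326 rad, d = 830.83 km
Total = 1259.30 + 830.83 = 2090.13 km

2090 km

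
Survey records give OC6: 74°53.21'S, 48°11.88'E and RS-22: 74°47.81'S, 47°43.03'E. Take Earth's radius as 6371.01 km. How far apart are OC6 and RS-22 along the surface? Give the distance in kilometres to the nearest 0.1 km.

OC6: φ = -74.88683°, λ = +48.19800°
RS-22: φ = -74.79683°, λ = +47.71717°
Δφ = 0.0900°,  Δλ = -0.4808°
a = sin²(Δφ/2) + cos φ₁ cos φ₂ sin²(Δλ/2) = 0.000002
c = 2·arcsin(√a) = 0.002699 rad = 0.1546°
d = R·c = 6371.01 × 0.002699 = 17.2 km

17.2 km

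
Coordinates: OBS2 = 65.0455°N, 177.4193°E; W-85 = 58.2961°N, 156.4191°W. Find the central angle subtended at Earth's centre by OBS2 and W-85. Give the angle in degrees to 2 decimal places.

Δφ = -6.7494°,  Δλ = 26.1616°
a = sin²(Δφ/2) + cos φ₁ cos φ₂ sin²(Δλ/2) = 0.014822
c = 2·arcsin(√a) = 0.244099 rad = 13.9859°

13.99°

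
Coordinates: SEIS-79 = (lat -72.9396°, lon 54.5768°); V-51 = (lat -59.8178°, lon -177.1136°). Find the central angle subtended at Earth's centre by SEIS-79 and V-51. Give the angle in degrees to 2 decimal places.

42.70°

Δφ = 13.1218°,  Δλ = 128.3096°
a = sin²(Δφ/2) + cos φ₁ cos φ₂ sin²(Δλ/2) = 0.132521
c = 2·arcsin(√a) = 0.745192 rad = 42.6964°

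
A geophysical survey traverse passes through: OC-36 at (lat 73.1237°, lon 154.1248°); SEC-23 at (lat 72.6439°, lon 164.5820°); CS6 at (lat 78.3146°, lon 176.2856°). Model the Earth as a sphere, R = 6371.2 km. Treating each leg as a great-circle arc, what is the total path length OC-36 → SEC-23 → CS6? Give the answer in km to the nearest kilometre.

1053 km

OC-36→SEC-23: c = 0.054292 rad, d = 345.90 km
SEC-23→CS6: c = 0.110961 rad, d = 706.96 km
Total = 345.90 + 706.96 = 1052.86 km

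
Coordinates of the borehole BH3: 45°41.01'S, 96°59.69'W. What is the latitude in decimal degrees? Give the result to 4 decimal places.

45.6835°S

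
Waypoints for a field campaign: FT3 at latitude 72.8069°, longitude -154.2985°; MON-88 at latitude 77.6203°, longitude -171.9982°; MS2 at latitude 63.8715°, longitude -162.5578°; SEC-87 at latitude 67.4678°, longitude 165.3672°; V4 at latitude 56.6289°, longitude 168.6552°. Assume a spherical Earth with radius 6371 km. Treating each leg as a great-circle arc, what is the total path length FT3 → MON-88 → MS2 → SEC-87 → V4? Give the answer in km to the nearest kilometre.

FT3→MON-88: c = 0.114313 rad, d = 728.29 km
MON-88→MS2: c = 0.245284 rad, d = 1562.70 km
MS2→SEC-87: c = 0.236044 rad, d = 1503.84 km
SEC-87→V4: c = 0.191011 rad, d = 1216.93 km
Total = 728.29 + 1562.70 + 1503.84 + 1216.93 = 5011.76 km

5012 km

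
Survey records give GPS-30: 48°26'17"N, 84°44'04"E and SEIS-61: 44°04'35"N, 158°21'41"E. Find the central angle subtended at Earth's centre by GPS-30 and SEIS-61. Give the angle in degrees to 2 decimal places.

49.09°

GPS-30: φ = +48.43806°, λ = +84.73444°
SEIS-61: φ = +44.07639°, λ = +158.36139°
Δφ = -4.3617°,  Δλ = 73.6269°
a = sin²(Δφ/2) + cos φ₁ cos φ₂ sin²(Δλ/2) = 0.172579
c = 2·arcsin(√a) = 0.856824 rad = 49.0924°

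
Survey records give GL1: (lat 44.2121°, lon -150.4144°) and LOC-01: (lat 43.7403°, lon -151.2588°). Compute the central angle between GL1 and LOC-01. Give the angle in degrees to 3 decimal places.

0.769°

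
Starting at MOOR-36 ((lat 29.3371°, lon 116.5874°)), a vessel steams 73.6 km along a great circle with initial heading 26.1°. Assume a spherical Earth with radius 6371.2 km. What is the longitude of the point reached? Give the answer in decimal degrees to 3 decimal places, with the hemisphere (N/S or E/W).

δ = d/R = 73.6/6371.2 = 0.011552 rad
φ₂ = arcsin(sin φ₁ cos δ + cos φ₁ sin δ cos θ)
   = arcsin(0.48995·0.99993 + 0.87175·0.01155·0.89803) = 29.93107°
λ₂ = λ₁ + atan2(sin θ sin δ cos φ₁, cos δ − sin φ₁ sin φ₂) = 116.92339°

116.923°E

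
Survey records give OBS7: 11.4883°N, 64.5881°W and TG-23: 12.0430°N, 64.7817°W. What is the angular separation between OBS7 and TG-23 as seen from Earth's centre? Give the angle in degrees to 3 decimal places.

Δφ = 0.5547°,  Δλ = -0.1936°
a = sin²(Δφ/2) + cos φ₁ cos φ₂ sin²(Δλ/2) = 0.000026
c = 2·arcsin(√a) = 0.010231 rad = 0.5862°

0.586°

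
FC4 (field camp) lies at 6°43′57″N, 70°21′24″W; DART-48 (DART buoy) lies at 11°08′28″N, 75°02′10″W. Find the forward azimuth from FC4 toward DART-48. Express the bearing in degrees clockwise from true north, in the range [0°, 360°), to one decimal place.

314.0°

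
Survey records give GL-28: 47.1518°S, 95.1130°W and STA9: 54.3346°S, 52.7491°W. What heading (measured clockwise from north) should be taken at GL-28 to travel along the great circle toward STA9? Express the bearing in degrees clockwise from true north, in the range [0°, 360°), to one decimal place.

121.1°

Δλ = 42.3639°
y = sin Δλ · cos φ₂ = 0.392881
x = cos φ₁ sin φ₂ − sin φ₁ cos φ₂ cos Δλ = -0.236656
θ = atan2(y, x) = 121.0631° → 121.0631° (mod 360°)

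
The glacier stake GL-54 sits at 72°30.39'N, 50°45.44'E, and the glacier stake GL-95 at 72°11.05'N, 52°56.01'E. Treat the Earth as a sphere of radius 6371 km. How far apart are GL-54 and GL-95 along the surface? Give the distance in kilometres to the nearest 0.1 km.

81.7 km

GL-54: φ = +72.50650°, λ = +50.75733°
GL-95: φ = +72.18417°, λ = +52.93350°
Δφ = -0.3223°,  Δλ = 2.1762°
a = sin²(Δφ/2) + cos φ₁ cos φ₂ sin²(Δλ/2) = 0.000041
c = 2·arcsin(√a) = 0.012818 rad = 0.7344°
d = R·c = 6371 × 0.012818 = 81.7 km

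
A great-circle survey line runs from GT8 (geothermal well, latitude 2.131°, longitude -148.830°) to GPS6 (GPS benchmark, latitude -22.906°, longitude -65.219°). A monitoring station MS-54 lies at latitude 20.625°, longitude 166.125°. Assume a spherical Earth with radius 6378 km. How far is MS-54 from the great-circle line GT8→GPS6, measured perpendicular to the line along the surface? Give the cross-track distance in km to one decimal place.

253.6 km

δ₁₃ = central angle GT8→MS-54 = 0.831313 rad  (haversine)
θ₁₃ = bearing GT8→MS-54 = 296.306°,  θ₁₂ = bearing GT8→GPS6 = 113.222°
dₓₜ = R·arcsin(sin δ₁₃ · sin(θ₁₃ − θ₁₂)) = 6378·arcsin(0.73882·sin(183.084°)) = -253.600 km
|dₓₜ| = 253.600 km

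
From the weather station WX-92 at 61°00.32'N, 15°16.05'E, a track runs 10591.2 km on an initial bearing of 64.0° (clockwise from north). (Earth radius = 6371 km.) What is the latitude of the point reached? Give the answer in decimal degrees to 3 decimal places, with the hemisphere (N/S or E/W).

7.561°N

WX-92: φ = +61.00533°, λ = +15.26750°
δ = d/R = 10591.2/6371 = 1.662408 rad
φ₂ = arcsin(sin φ₁ cos δ + cos φ₁ sin δ cos θ)
   = arcsin(0.87466·-0.09148 + 0.48473·0.99581·0.43837) = 7.56105°
λ₂ = λ₁ + atan2(sin θ sin δ cos φ₁, cos δ − sin φ₁ sin φ₂) = 130.72887°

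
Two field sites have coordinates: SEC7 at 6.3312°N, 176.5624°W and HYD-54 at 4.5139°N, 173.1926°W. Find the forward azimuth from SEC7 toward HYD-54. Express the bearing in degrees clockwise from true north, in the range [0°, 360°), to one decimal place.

118.3°

Δλ = 3.3698°
y = sin Δλ · cos φ₂ = 0.058598
x = cos φ₁ sin φ₂ − sin φ₁ cos φ₂ cos Δλ = -0.031522
θ = atan2(y, x) = 118.2778° → 118.2778° (mod 360°)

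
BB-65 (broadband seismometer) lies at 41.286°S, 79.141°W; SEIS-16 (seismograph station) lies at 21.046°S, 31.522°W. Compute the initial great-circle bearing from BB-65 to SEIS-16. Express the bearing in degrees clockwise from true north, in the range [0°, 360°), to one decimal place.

78.1°

Δλ = 47.6190°
y = sin Δλ · cos φ₂ = 0.689403
x = cos φ₁ sin φ₂ − sin φ₁ cos φ₂ cos Δλ = 0.145237
θ = atan2(y, x) = 78.1034° → 78.1034° (mod 360°)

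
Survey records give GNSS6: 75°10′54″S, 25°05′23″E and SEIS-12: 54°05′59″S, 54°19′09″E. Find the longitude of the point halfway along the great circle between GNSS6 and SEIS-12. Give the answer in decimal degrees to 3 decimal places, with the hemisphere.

GNSS6: φ = -75.18167°, λ = +25.08972°
SEIS-12: φ = -54.09972°, λ = +54.31917°
Bx = cos φ₂ cos Δλ = 0.511714,  By = cos φ₂ sin Δλ = 0.286332
φₘ = atan2(sin φ₁ + sin φ₂, √((cos φ₁ + Bx)² + By²)) = -65.24905°
λₘ = λ₁ + atan2(By, cos φ₁ + Bx) = 45.54959°

45.550°E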